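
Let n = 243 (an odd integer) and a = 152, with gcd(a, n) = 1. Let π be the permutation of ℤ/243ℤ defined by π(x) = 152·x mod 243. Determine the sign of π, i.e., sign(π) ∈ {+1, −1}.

Trace 152: π^k(152) = [152, 19, 215, 118, 197, 55, 98] for k=0..6.
Cycle type of π: 54×3 + 18×3 + 6×3 + 2×4 + 1; total 14 cycles.
243 − 14 = 229 transpositions; sign(π) = (−1)^229 = -1.
The Jacobi symbol (152|243) = -1 (Zolotarev) agrees.

-1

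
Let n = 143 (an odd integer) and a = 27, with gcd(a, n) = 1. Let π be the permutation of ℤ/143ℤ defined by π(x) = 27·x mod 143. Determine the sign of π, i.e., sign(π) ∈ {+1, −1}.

Start at x=53: 53 → 1 → 27 → 14 → 92 → 53 (one orbit).
π_27 has 39 disjoint cycles with lengths [5, 5, 5, 5, 5, 5, 5, 5, 5, 5, 5, 5, 5, 5, 5, 5, 5, 5, 5, 5, 5, 5, 5, 5, 5, 5, 1, 1, 1, 1, 1, 1, 1, 1, 1, 1, 1, 1, 1] on {0,…,142}.
143 − 39 = 104 transpositions; sign(π) = (−1)^104 = +1.

+1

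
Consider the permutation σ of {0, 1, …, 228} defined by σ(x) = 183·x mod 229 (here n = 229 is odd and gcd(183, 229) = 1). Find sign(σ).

Orbit of 203 under x↦183x: [203, 51, 173, 57, 126, 158, 60]… (length divides ord_229(183)).
Decompose π into cycles: lengths [57, 57, 57, 57, 1] (5 cycles, including the fixed point 0).
With 5 cycles on 229 points, sign = (−1)^{229−5} = +1.
Via Zolotarev, sign(π_{183}) = (183|229) = +1.

+1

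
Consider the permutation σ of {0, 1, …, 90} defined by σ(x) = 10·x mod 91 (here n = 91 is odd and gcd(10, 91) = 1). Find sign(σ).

-1

Trace 82: π^k(82) = [82, 1, 10, 9, 90, 81] for k=0..5.
π_10 has 16 disjoint cycles with lengths [6, 6, 6, 6, 6, 6, 6, 6, 6, 6, 6, 6, 6, 6, 6, 1] on {0,…,90}.
sign(π) = (−1)^{n − #cycles} = (−1)^{91−16} = (−1)^75 = -1.
The Jacobi symbol (10|91) = -1 (Zolotarev) agrees.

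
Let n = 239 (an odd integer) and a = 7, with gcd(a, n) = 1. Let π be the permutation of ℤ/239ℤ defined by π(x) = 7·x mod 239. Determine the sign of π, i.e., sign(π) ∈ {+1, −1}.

Orbit of 144 under x↦7x: [144, 52, 125, 158, 150, 94, 180]… (length divides ord_239(7)).
Decompose π into cycles: lengths [238, 1] (2 cycles, including the fixed point 0).
n − c = 239 − 2 = 237; sign = (−1)^237 = -1.
Via Zolotarev, sign(π_{7}) = (7|239) = -1.

-1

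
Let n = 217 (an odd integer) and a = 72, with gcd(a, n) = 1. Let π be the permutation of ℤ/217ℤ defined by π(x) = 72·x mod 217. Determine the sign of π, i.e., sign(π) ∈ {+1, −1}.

+1

Start at x=190: 190 → 9 → 214 → 1 → 72 → 193 → 8 → … (one orbit).
π_72 has 17 disjoint cycles with lengths [15, 15, 15, 15, 15, 15, 15, 15, 15, 15, 15, 15, 15, 15, 3, 3, 1] on {0,…,216}.
Σ(ℓ_i−1) = 217−17 = 200; sign = (−1)^200 = +1.
(72|217)_J = +1 (Zolotarev's lemma cross-check).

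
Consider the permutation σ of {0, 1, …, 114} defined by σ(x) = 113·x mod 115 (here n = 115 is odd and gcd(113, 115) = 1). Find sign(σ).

+1

Trace 33: π^k(33) = [33, 49, 17, 81, 68, 94, 42] for k=0..6.
The orbit structure of x ↦ 113x mod 115: 5 orbits of sizes [44, 44, 22, 4, 1].
With 5 cycles on 115 points, sign = (−1)^{115−5} = +1.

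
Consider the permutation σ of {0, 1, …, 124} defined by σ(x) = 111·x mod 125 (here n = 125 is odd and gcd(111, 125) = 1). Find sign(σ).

Start at x=56: 56 → 91 → 101 → 86 → 46 → 106 → 16 → … (one orbit).
13 cycles of lengths [25, 25, 25, 25, 5, 5, 5, 5, 1, 1, 1, 1, 1].
sign(π) = (−1)^{n − #cycles} = (−1)^{125−13} = (−1)^112 = +1.
(111|125)_J = +1 (Zolotarev's lemma cross-check).

+1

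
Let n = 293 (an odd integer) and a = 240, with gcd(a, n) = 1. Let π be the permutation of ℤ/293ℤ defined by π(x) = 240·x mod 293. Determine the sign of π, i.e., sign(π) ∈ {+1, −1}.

Start at x=160: 160 → 17 → 271 → 287 → 25 → 140 → 198 → … (one orbit).
Cycle type of π: 146×2 + 1; total 3 cycles.
3 cycles on 293: each ℓ→(−1)^(ℓ−1), product (−1)^290 = +1.

+1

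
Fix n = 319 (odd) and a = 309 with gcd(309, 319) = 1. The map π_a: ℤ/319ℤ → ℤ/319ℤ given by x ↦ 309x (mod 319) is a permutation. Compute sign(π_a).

Orbit of 210 under x↦309x: [210, 133, 265, 221, 23, 89, 67]… (length divides ord_319(309)).
Decompose π into cycles: lengths [28, 28, 28, 28, 28, 28, 28, 28, 28, 28, 28, 1, 1, 1, 1, 1, 1, 1, 1, 1, 1, 1] (22 cycles, including the fixed point 0).
With 22 cycles on 319 points, sign = (−1)^{319−22} = -1.

-1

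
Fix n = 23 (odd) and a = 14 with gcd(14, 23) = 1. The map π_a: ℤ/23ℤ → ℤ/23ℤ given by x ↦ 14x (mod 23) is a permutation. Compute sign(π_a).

Start at x=2: 2 → 5 → 1 → 14 → 12 → 7 → 6 → … (one orbit).
The orbit structure of x ↦ 14x mod 23: 2 orbits of sizes [22, 1].
Σ(ℓ_i−1) = 23−2 = 21; sign = (−1)^21 = -1.
Check: (14/23) = -1 by Zolotarev.

-1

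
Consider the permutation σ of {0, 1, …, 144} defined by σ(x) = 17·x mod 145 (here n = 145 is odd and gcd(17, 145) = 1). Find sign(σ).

Orbit of 1 under x↦17x: [1, 17, 144, 128]… (length divides ord_145(17)).
The orbit structure of x ↦ 17x mod 145: 37 orbits of sizes [4, 4, 4, 4, 4, 4, 4, 4, 4, 4, 4, 4, 4, 4, 4, 4, 4, 4, 4, 4, 4, 4, 4, 4, 4, 4, 4, 4, 4, 4, 4, 4, 4, 4, 4, 4, 1].
n − c = 145 − 37 = 108; sign = (−1)^108 = +1.
Via Zolotarev, sign(π_{17}) = (17|145) = +1.

+1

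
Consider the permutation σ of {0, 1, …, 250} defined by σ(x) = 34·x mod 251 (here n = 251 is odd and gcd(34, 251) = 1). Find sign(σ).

-1

Trace 57: π^k(57) = [57, 181, 130, 153, 182, 164, 54] for k=0..6.
π_34 has 2 disjoint cycles with lengths [250, 1] on {0,…,250}.
251 − 2 = 249 transpositions; sign(π) = (−1)^249 = -1.
Via Zolotarev, sign(π_{34}) = (34|251) = -1.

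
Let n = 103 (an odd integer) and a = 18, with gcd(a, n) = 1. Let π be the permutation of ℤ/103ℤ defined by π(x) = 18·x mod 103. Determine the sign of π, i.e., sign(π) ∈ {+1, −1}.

+1

Orbit of 61 under x↦18x: [61, 68, 91, 93, 26, 56, 81]… (length divides ord_103(18)).
The orbit structure of x ↦ 18x mod 103: 3 orbits of sizes [51, 51, 1].
3 cycles on 103: each ℓ→(−1)^(ℓ−1), product (−1)^100 = +1.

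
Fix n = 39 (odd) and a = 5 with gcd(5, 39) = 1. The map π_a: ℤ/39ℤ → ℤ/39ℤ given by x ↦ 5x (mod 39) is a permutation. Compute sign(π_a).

Start at x=5: 5 → 25 → 8 → 1 → 5 (one orbit).
Decompose π into cycles: lengths [4, 4, 4, 4, 4, 4, 4, 4, 4, 2, 1] (11 cycles, including the fixed point 0).
39 − 11 = 28 transpositions; sign(π) = (−1)^28 = +1.
Via Zolotarev, sign(π_{5}) = (5|39) = +1.

+1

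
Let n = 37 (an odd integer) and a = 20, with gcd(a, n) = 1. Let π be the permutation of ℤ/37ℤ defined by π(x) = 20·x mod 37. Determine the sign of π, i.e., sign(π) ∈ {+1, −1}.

-1

Orbit of 8 under x↦20x: [8, 12, 18, 27, 22, 33, 31]… (length divides ord_37(20)).
Decompose π into cycles: lengths [36, 1] (2 cycles, including the fixed point 0).
37 − 2 = 35 transpositions; sign(π) = (−1)^35 = -1.
Zolotarev: (20|37) = -1, matching the cycle-count sign.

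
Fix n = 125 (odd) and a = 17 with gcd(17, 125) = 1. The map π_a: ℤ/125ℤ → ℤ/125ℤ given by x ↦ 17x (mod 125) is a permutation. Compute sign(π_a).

-1

Start at x=102: 102 → 109 → 103 → 1 → 17 → 39 → 38 → … (one orbit).
Cycle type of π: 100 + 20 + 4 + 1; total 4 cycles.
125 − 4 = 121 transpositions; sign(π) = (−1)^121 = -1.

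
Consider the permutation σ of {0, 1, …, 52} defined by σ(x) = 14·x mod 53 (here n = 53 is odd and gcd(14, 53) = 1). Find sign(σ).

-1

Start at x=3: 3 → 42 → 5 → 17 → 26 → 46 → 8 → … (one orbit).
Cycle lengths of π_14 on ℤ/53ℤ: [52, 1]; 2 cycles in total.
With 2 cycles on 53 points, sign = (−1)^{53−2} = -1.
Zolotarev: (14|53) = -1, matching the cycle-count sign.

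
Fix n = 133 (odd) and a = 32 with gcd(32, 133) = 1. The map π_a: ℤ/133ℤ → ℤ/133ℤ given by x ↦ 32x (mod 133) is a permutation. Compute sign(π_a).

-1

Trace 93: π^k(93) = [93, 50, 4, 128, 106, 67, 16] for k=0..6.
Cycle type of π: 18×7 + 3×2 + 1; total 10 cycles.
With 10 cycles on 133 points, sign = (−1)^{133−10} = -1.
The Jacobi symbol (32|133) = -1 (Zolotarev) agrees.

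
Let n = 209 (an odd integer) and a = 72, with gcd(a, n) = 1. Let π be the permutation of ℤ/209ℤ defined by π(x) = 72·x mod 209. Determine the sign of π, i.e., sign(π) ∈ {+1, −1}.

+1

Trace 137: π^k(137) = [137, 41, 26, 200, 188, 160, 25] for k=0..6.
Decompose π into cycles: lengths [90, 90, 18, 10, 1] (5 cycles, including the fixed point 0).
209 − 5 = 204 transpositions; sign(π) = (−1)^204 = +1.
The Jacobi symbol (72|209) = +1 (Zolotarev) agrees.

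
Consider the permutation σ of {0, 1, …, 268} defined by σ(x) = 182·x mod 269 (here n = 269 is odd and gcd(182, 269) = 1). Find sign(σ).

+1

Trace 263: π^k(263) = [263, 253, 47, 215, 125, 154, 52] for k=0..6.
Cycle lengths of π_182 on ℤ/269ℤ: [134, 134, 1]; 3 cycles in total.
3 cycles on 269: each ℓ→(−1)^(ℓ−1), product (−1)^266 = +1.
The Jacobi symbol (182|269) = +1 (Zolotarev) agrees.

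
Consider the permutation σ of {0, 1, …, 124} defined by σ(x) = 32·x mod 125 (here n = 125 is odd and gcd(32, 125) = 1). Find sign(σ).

Start at x=101: 101 → 107 → 49 → 68 → 51 → 7 → 99 → … (one orbit).
π_32 has 12 disjoint cycles with lengths [20, 20, 20, 20, 20, 4, 4, 4, 4, 4, 4, 1] on {0,…,124}.
With 12 cycles on 125 points, sign = (−1)^{125−12} = -1.
Check: (32/125) = -1 by Zolotarev.

-1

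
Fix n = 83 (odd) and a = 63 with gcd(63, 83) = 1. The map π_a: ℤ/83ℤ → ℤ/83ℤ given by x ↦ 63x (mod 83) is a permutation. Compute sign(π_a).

+1

Trace 63: π^k(63) = [63, 68, 51, 59, 65, 28, 21] for k=0..6.
The orbit structure of x ↦ 63x mod 83: 3 orbits of sizes [41, 41, 1].
3 cycles on 83: each ℓ→(−1)^(ℓ−1), product (−1)^80 = +1.
(63|83)_J = +1 (Zolotarev's lemma cross-check).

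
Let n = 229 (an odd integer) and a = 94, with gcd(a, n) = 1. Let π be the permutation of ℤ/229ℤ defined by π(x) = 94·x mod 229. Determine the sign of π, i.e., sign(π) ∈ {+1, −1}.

+1

Trace 1: π^k(1) = [1, 94, 134] for k=0..2.
77 cycles of lengths [3, 3, 3, 3, 3, 3, 3, 3, 3, 3, 3, 3, 3, 3, 3, 3, 3, 3, 3, 3, 3, 3, 3, 3, 3, 3, 3, 3, 3, 3, 3, 3, 3, 3, 3, 3, 3, 3, 3, 3, 3, 3, 3, 3, 3, 3, 3, 3, 3, 3, 3, 3, 3, 3, 3, 3, 3, 3, 3, 3, 3, 3, 3, 3, 3, 3, 3, 3, 3, 3, 3, 3, 3, 3, 3, 3, 1].
n − c = 229 − 77 = 152; sign = (−1)^152 = +1.
Check: (94/229) = +1 by Zolotarev.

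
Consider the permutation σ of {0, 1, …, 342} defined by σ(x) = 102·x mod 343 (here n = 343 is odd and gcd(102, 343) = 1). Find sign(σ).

+1

Trace 253: π^k(253) = [253, 81, 30, 316, 333, 9, 232] for k=0..6.
Cycle lengths of π_102 on ℤ/343ℤ: [147, 147, 21, 21, 3, 3, 1]; 7 cycles in total.
Σ(ℓ_i−1) = 343−7 = 336; sign = (−1)^336 = +1.
Check: (102/343) = +1 by Zolotarev.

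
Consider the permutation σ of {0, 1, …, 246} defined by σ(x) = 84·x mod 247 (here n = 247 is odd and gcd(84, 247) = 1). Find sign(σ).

Orbit of 145 under x↦84x: [145, 77, 46, 159, 18, 30, 50]… (length divides ord_247(84)).
Cycle lengths of π_84 on ℤ/247ℤ: [12, 12, 12, 12, 12, 12, 12, 12, 12, 12, 12, 12, 12, 12, 12, 12, 12, 12, 12, 6, 6, 6, 1]; 23 cycles in total.
With 23 cycles on 247 points, sign = (−1)^{247−23} = +1.

+1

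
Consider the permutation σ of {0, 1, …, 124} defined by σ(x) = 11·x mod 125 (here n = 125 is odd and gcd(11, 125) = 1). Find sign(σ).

Orbit of 1 under x↦11x: [1, 11, 121, 81, 16, 51, 61]… (length divides ord_125(11)).
13 cycles of lengths [25, 25, 25, 25, 5, 5, 5, 5, 1, 1, 1, 1, 1].
Σ(ℓ_i−1) = 125−13 = 112; sign = (−1)^112 = +1.
The Jacobi symbol (11|125) = +1 (Zolotarev) agrees.

+1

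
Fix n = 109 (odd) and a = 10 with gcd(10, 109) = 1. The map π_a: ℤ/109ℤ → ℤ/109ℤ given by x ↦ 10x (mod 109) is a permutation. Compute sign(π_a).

Orbit of 63 under x↦10x: [63, 85, 87, 107, 89, 18, 71]… (length divides ord_109(10)).
π_10 has 2 disjoint cycles with lengths [108, 1] on {0,…,108}.
sign(π) = (−1)^{n − #cycles} = (−1)^{109−2} = (−1)^107 = -1.
The Jacobi symbol (10|109) = -1 (Zolotarev) agrees.

-1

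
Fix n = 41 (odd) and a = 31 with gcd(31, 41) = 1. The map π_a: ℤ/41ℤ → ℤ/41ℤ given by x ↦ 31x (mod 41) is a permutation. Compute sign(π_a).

+1

Trace 18: π^k(18) = [18, 25, 37, 40, 10, 23, 16] for k=0..6.
5 cycles of lengths [10, 10, 10, 10, 1].
sign(π) = (−1)^{n − #cycles} = (−1)^{41−5} = (−1)^36 = +1.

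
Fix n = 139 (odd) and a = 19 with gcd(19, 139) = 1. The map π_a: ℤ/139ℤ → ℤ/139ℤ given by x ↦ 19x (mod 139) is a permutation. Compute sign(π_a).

-1

Start at x=135: 135 → 63 → 85 → 86 → 105 → 49 → 97 → … (one orbit).
The orbit structure of x ↦ 19x mod 139: 2 orbits of sizes [138, 1].
sign(π) = (−1)^{n − #cycles} = (−1)^{139−2} = (−1)^137 = -1.
Via Zolotarev, sign(π_{19}) = (19|139) = -1.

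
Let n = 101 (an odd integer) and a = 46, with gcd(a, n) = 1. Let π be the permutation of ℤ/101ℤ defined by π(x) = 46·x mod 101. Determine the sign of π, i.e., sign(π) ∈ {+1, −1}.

Orbit of 97 under x↦46x: [97, 18, 20, 11, 1, 46, 96]… (length divides ord_101(46)).
π_46 has 2 disjoint cycles with lengths [100, 1] on {0,…,100}.
101 − 2 = 99 transpositions; sign(π) = (−1)^99 = -1.
Check: (46/101) = -1 by Zolotarev.

-1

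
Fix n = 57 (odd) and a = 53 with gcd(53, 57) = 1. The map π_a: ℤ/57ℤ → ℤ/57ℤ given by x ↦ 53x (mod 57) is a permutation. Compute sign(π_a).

+1

Trace 2: π^k(2) = [2, 49, 32, 43, 56, 4, 41] for k=0..6.
Cycle lengths of π_53 on ℤ/57ℤ: [18, 18, 18, 2, 1]; 5 cycles in total.
sign(π) = (−1)^{n − #cycles} = (−1)^{57−5} = (−1)^52 = +1.
Check: (53/57) = +1 by Zolotarev.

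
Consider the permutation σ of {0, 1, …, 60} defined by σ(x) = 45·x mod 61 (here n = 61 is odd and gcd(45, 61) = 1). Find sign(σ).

Orbit of 20 under x↦45x: [20, 46, 57, 3, 13, 36, 34]… (length divides ord_61(45)).
Cycle type of π: 30×2 + 1; total 3 cycles.
sign(π) = (−1)^{n − #cycles} = (−1)^{61−3} = (−1)^58 = +1.
(45|61)_J = +1 (Zolotarev's lemma cross-check).

+1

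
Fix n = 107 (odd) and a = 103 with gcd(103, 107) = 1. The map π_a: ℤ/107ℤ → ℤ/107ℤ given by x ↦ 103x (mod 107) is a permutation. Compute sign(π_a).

Trace 40: π^k(40) = [40, 54, 105, 8, 75, 21, 23] for k=0..6.
The orbit structure of x ↦ 103x mod 107: 2 orbits of sizes [106, 1].
Σ(ℓ_i−1) = 107−2 = 105; sign = (−1)^105 = -1.

-1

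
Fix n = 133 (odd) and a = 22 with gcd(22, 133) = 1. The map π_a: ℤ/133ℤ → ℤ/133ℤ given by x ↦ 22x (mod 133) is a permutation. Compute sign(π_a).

Start at x=99: 99 → 50 → 36 → 127 → 1 → 22 → 85 → … (one orbit).
Decompose π into cycles: lengths [18, 18, 18, 18, 18, 18, 18, 1, 1, 1, 1, 1, 1, 1] (14 cycles, including the fixed point 0).
n − c = 133 − 14 = 119; sign = (−1)^119 = -1.

-1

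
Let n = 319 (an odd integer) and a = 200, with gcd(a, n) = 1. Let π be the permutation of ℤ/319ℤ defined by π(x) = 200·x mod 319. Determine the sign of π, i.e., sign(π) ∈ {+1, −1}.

+1

Orbit of 100 under x↦200x: [100, 222, 59, 316, 38, 263, 284]… (length divides ord_319(200)).
Cycle lengths of π_200 on ℤ/319ℤ: [140, 140, 28, 10, 1]; 5 cycles in total.
Σ(ℓ_i−1) = 319−5 = 314; sign = (−1)^314 = +1.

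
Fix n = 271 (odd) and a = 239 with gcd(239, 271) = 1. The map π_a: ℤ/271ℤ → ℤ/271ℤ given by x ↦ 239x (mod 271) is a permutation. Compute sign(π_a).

-1

Orbit of 125 under x↦239x: [125, 65, 88, 165, 140, 127, 1]… (length divides ord_271(239)).
Cycle lengths of π_239 on ℤ/271ℤ: [54, 54, 54, 54, 54, 1]; 6 cycles in total.
6 cycles on 271: each ℓ→(−1)^(ℓ−1), product (−1)^265 = -1.
(239|271)_J = -1 (Zolotarev's lemma cross-check).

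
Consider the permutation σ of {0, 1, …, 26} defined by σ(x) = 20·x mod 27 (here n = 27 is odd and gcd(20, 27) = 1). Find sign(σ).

-1

Trace 8: π^k(8) = [8, 25, 14, 10, 11, 4, 26] for k=0..6.
π_20 has 4 disjoint cycles with lengths [18, 6, 2, 1] on {0,…,26}.
With 4 cycles on 27 points, sign = (−1)^{27−4} = -1.
Via Zolotarev, sign(π_{20}) = (20|27) = -1.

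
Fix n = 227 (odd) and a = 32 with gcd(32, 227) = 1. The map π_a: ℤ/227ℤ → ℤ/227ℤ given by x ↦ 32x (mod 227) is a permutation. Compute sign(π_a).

-1

Orbit of 103 under x↦32x: [103, 118, 144, 68, 133, 170, 219]… (length divides ord_227(32)).
Decompose π into cycles: lengths [226, 1] (2 cycles, including the fixed point 0).
n − c = 227 − 2 = 225; sign = (−1)^225 = -1.
Via Zolotarev, sign(π_{32}) = (32|227) = -1.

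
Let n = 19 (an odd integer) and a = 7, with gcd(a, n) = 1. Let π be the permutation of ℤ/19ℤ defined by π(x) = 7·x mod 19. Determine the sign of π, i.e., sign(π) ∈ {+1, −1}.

Trace 1: π^k(1) = [1, 7, 11] for k=0..2.
Decompose π into cycles: lengths [3, 3, 3, 3, 3, 3, 1] (7 cycles, including the fixed point 0).
n − c = 19 − 7 = 12; sign = (−1)^12 = +1.
(7|19)_J = +1 (Zolotarev's lemma cross-check).

+1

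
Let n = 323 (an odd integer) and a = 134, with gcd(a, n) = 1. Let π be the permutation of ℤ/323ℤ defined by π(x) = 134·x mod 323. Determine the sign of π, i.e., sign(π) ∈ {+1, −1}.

+1

Start at x=305: 305 → 172 → 115 → 229 → 1 → 134 → 191 → … (one orbit).
The orbit structure of x ↦ 134x mod 323: 57 orbits of sizes [8, 8, 8, 8, 8, 8, 8, 8, 8, 8, 8, 8, 8, 8, 8, 8, 8, 8, 8, 8, 8, 8, 8, 8, 8, 8, 8, 8, 8, 8, 8, 8, 8, 8, 8, 8, 8, 8, 1, 1, 1, 1, 1, 1, 1, 1, 1, 1, 1, 1, 1, 1, 1, 1, 1, 1, 1].
n − c = 323 − 57 = 266; sign = (−1)^266 = +1.
The Jacobi symbol (134|323) = +1 (Zolotarev) agrees.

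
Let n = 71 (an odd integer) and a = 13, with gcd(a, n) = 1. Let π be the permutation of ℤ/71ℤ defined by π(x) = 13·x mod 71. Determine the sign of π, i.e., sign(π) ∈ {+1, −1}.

-1

Orbit of 59 under x↦13x: [59, 57, 31, 48, 56, 18, 21]… (length divides ord_71(13)).
π_13 has 2 disjoint cycles with lengths [70, 1] on {0,…,70}.
2 cycles on 71: each ℓ→(−1)^(ℓ−1), product (−1)^69 = -1.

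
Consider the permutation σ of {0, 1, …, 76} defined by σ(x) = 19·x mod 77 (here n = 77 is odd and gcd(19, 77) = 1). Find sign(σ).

+1

Orbit of 15 under x↦19x: [15, 54, 25, 13, 16, 73, 1]… (length divides ord_77(19)).
5 cycles of lengths [30, 30, 10, 6, 1].
With 5 cycles on 77 points, sign = (−1)^{77−5} = +1.
Check: (19/77) = +1 by Zolotarev.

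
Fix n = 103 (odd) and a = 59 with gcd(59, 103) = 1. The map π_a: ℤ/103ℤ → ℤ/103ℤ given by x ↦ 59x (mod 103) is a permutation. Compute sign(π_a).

+1

Orbit of 16 under x↦59x: [16, 17, 76, 55, 52, 81, 41]… (length divides ord_103(59)).
3 cycles of lengths [51, 51, 1].
n − c = 103 − 3 = 100; sign = (−1)^100 = +1.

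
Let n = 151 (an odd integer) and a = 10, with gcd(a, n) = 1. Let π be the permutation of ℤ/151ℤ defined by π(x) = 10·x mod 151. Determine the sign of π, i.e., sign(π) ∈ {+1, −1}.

+1

Orbit of 138 under x↦10x: [138, 21, 59, 137, 11, 110, 43]… (length divides ord_151(10)).
Cycle type of π: 75×2 + 1; total 3 cycles.
sign(π) = (−1)^{n − #cycles} = (−1)^{151−3} = (−1)^148 = +1.
Zolotarev: (10|151) = +1, matching the cycle-count sign.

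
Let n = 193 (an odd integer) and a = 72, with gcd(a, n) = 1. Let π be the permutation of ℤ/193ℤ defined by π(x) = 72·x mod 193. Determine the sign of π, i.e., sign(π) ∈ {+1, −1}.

Orbit of 151 under x↦72x: [151, 64, 169, 9, 69, 143, 67]… (length divides ord_193(72)).
The orbit structure of x ↦ 72x mod 193: 7 orbits of sizes [32, 32, 32, 32, 32, 32, 1].
sign(π) = (−1)^{n − #cycles} = (−1)^{193−7} = (−1)^186 = +1.

+1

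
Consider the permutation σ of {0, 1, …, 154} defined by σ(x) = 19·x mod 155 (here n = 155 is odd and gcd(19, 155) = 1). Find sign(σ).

+1

Orbit of 36 under x↦19x: [36, 64, 131, 9, 16, 149, 41]… (length divides ord_155(19)).
Cycle type of π: 30×4 + 15×2 + 2×2 + 1; total 9 cycles.
Σ(ℓ_i−1) = 155−9 = 146; sign = (−1)^146 = +1.
Zolotarev: (19|155) = +1, matching the cycle-count sign.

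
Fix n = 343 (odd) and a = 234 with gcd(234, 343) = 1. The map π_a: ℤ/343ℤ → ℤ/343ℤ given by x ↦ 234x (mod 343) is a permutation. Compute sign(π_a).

-1

Start at x=195: 195 → 11 → 173 → 8 → 157 → 37 → 83 → … (one orbit).
Cycle type of π: 294 + 42 + 6 + 1; total 4 cycles.
Σ(ℓ_i−1) = 343−4 = 339; sign = (−1)^339 = -1.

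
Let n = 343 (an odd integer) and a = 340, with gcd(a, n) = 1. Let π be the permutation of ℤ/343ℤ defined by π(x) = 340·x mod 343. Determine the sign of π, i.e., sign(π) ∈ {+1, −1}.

+1

Start at x=253: 253 → 270 → 219 → 29 → 256 → 261 → 246 → … (one orbit).
Cycle lengths of π_340 on ℤ/343ℤ: [147, 147, 21, 21, 3, 3, 1]; 7 cycles in total.
7 cycles on 343: each ℓ→(−1)^(ℓ−1), product (−1)^336 = +1.
(340|343)_J = +1 (Zolotarev's lemma cross-check).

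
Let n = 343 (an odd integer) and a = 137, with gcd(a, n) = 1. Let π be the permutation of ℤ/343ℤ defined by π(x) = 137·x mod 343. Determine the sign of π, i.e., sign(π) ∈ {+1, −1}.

+1

Orbit of 93 under x↦137x: [93, 50, 333, 2, 274, 151, 107]… (length divides ord_343(137)).
The orbit structure of x ↦ 137x mod 343: 7 orbits of sizes [147, 147, 21, 21, 3, 3, 1].
With 7 cycles on 343 points, sign = (−1)^{343−7} = +1.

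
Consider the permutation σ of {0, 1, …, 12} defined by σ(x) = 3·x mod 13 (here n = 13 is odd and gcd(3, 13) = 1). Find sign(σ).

+1

Orbit of 9 under x↦3x: [9, 1, 3]… (length divides ord_13(3)).
π_3 has 5 disjoint cycles with lengths [3, 3, 3, 3, 1] on {0,…,12}.
n − c = 13 − 5 = 8; sign = (−1)^8 = +1.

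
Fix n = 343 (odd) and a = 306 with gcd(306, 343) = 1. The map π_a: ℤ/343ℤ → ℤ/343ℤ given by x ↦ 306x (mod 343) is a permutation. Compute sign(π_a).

Orbit of 146 under x↦306x: [146, 86, 248, 85, 285, 88, 174]… (length divides ord_343(306)).
4 cycles of lengths [294, 42, 6, 1].
With 4 cycles on 343 points, sign = (−1)^{343−4} = -1.

-1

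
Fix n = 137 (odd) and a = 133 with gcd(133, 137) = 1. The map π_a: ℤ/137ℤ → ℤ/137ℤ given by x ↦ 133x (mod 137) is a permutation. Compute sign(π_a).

Start at x=60: 60 → 34 → 1 → 133 → 16 → 73 → 119 → … (one orbit).
Cycle type of π: 17×8 + 1; total 9 cycles.
Σ(ℓ_i−1) = 137−9 = 128; sign = (−1)^128 = +1.
Zolotarev: (133|137) = +1, matching the cycle-count sign.

+1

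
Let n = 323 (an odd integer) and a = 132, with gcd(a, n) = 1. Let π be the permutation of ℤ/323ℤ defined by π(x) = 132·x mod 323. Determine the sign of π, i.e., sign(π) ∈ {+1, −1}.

Start at x=305: 305 → 208 → 1 → 132 → 305 (one orbit).
86 cycles of lengths [4, 4, 4, 4, 4, 4, 4, 4, 4, 4, 4, 4, 4, 4, 4, 4, 4, 4, 4, 4, 4, 4, 4, 4, 4, 4, 4, 4, 4, 4, 4, 4, 4, 4, 4, 4, 4, 4, 4, 4, 4, 4, 4, 4, 4, 4, 4, 4, 4, 4, 4, 4, 4, 4, 4, 4, 4, 4, 4, 4, 4, 4, 4, 4, 4, 4, 4, 4, 4, 4, 4, 4, 4, 4, 4, 4, 2, 2, 2, 2, 2, 2, 2, 2, 2, 1].
86 cycles on 323: each ℓ→(−1)^(ℓ−1), product (−1)^237 = -1.
Zolotarev: (132|323) = -1, matching the cycle-count sign.

-1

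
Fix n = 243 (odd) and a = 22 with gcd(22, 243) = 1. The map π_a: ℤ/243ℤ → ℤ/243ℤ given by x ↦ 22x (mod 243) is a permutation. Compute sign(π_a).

Orbit of 7 under x↦22x: [7, 154, 229, 178, 28, 130, 187]… (length divides ord_243(22)).
Decompose π into cycles: lengths [81, 81, 27, 27, 9, 9, 3, 3, 1, 1, 1] (11 cycles, including the fixed point 0).
Σ(ℓ_i−1) = 243−11 = 232; sign = (−1)^232 = +1.
The Jacobi symbol (22|243) = +1 (Zolotarev) agrees.

+1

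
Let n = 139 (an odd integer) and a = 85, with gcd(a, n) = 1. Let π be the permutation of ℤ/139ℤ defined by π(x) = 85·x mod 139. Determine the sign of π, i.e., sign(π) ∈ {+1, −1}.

Trace 112: π^k(112) = [112, 68, 81, 74, 35, 56, 34] for k=0..6.
2 cycles of lengths [138, 1].
With 2 cycles on 139 points, sign = (−1)^{139−2} = -1.

-1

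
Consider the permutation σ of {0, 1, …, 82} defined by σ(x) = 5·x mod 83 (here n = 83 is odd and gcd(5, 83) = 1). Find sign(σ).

-1

Trace 7: π^k(7) = [7, 35, 9, 45, 59, 46, 64] for k=0..6.
Cycle type of π: 82 + 1; total 2 cycles.
sign(π) = (−1)^{n − #cycles} = (−1)^{83−2} = (−1)^81 = -1.
Check: (5/83) = -1 by Zolotarev.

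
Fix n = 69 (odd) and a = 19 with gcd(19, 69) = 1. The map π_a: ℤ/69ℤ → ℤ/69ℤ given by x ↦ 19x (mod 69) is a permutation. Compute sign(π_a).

-1

Trace 28: π^k(28) = [28, 49, 34, 25, 61, 55, 10] for k=0..6.
Cycle type of π: 22×3 + 1×3; total 6 cycles.
sign(π) = (−1)^{n − #cycles} = (−1)^{69−6} = (−1)^63 = -1.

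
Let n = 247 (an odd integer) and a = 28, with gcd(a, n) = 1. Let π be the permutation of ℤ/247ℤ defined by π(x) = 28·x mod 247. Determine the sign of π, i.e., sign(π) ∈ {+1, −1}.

-1

Start at x=17: 17 → 229 → 237 → 214 → 64 → 63 → 35 → … (one orbit).
π_28 has 10 disjoint cycles with lengths [36, 36, 36, 36, 36, 36, 12, 9, 9, 1] on {0,…,246}.
247 − 10 = 237 transpositions; sign(π) = (−1)^237 = -1.
Via Zolotarev, sign(π_{28}) = (28|247) = -1.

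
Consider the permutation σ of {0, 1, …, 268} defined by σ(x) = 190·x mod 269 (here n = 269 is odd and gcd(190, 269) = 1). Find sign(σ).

+1

Orbit of 180 under x↦190x: [180, 37, 36, 115, 61, 23, 66]… (length divides ord_269(190)).
Decompose π into cycles: lengths [67, 67, 67, 67, 1] (5 cycles, including the fixed point 0).
269 − 5 = 264 transpositions; sign(π) = (−1)^264 = +1.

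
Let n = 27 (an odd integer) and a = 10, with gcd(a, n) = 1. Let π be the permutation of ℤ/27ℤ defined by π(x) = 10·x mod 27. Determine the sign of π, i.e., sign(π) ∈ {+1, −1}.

Start at x=1: 1 → 10 → 19 → 1 (one orbit).
The orbit structure of x ↦ 10x mod 27: 15 orbits of sizes [3, 3, 3, 3, 3, 3, 1, 1, 1, 1, 1, 1, 1, 1, 1].
n − c = 27 − 15 = 12; sign = (−1)^12 = +1.

+1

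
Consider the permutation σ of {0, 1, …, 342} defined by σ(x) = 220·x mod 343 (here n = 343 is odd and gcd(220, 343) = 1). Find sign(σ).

-1

Orbit of 292 under x↦220x: [292, 99, 171, 233, 153, 46, 173]… (length divides ord_343(220)).
Cycle type of π: 294 + 42 + 6 + 1; total 4 cycles.
Σ(ℓ_i−1) = 343−4 = 339; sign = (−1)^339 = -1.
Check: (220/343) = -1 by Zolotarev.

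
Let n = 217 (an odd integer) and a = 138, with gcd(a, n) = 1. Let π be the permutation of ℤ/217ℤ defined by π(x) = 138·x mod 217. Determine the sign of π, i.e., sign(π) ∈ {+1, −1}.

Trace 202: π^k(202) = [202, 100, 129, 8, 19, 18, 97] for k=0..6.
Cycle type of π: 30×6 + 15×2 + 6 + 1; total 10 cycles.
217 − 10 = 207 transpositions; sign(π) = (−1)^207 = -1.

-1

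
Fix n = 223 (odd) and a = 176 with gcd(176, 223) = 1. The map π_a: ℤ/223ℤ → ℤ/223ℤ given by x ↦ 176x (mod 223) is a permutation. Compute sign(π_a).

Orbit of 102 under x↦176x: [102, 112, 88, 101, 159, 109, 6]… (length divides ord_223(176)).
Cycle lengths of π_176 on ℤ/223ℤ: [222, 1]; 2 cycles in total.
Σ(ℓ_i−1) = 223−2 = 221; sign = (−1)^221 = -1.
The Jacobi symbol (176|223) = -1 (Zolotarev) agrees.

-1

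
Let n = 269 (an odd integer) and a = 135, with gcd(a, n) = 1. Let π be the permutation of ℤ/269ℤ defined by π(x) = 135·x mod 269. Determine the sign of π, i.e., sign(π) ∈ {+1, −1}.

Start at x=149: 149 → 209 → 239 → 254 → 127 → 198 → 99 → … (one orbit).
2 cycles of lengths [268, 1].
n − c = 269 − 2 = 267; sign = (−1)^267 = -1.

-1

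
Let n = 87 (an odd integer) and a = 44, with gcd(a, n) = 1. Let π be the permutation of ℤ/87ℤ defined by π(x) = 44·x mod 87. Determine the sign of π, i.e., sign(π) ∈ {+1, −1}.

Trace 52: π^k(52) = [52, 26, 13, 50, 25, 56, 28] for k=0..6.
The orbit structure of x ↦ 44x mod 87: 5 orbits of sizes [28, 28, 28, 2, 1].
Σ(ℓ_i−1) = 87−5 = 82; sign = (−1)^82 = +1.

+1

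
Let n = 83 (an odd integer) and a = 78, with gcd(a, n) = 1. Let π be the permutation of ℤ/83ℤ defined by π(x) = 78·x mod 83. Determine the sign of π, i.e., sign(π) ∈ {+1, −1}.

+1

Start at x=81: 81 → 10 → 33 → 1 → 78 → 25 → 41 → … (one orbit).
Decompose π into cycles: lengths [41, 41, 1] (3 cycles, including the fixed point 0).
sign(π) = (−1)^{n − #cycles} = (−1)^{83−3} = (−1)^80 = +1.
Check: (78/83) = +1 by Zolotarev.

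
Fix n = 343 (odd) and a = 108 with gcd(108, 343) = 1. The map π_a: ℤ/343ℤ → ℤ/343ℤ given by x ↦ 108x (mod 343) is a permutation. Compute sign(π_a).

Start at x=341: 341 → 127 → 339 → 254 → 335 → 165 → 327 → … (one orbit).
Decompose π into cycles: lengths [294, 42, 6, 1] (4 cycles, including the fixed point 0).
Σ(ℓ_i−1) = 343−4 = 339; sign = (−1)^339 = -1.
Check: (108/343) = -1 by Zolotarev.

-1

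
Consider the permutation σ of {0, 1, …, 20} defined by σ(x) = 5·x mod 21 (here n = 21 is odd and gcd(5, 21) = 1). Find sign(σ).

Orbit of 5 under x↦5x: [5, 4, 20, 16, 17, 1]… (length divides ord_21(5)).
5 cycles of lengths [6, 6, 6, 2, 1].
With 5 cycles on 21 points, sign = (−1)^{21−5} = +1.

+1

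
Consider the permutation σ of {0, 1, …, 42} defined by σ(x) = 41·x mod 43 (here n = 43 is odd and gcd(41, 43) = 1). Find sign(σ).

+1

Start at x=4: 4 → 35 → 16 → 11 → 21 → 1 → 41 → 4 (one orbit).
7 cycles of lengths [7, 7, 7, 7, 7, 7, 1].
With 7 cycles on 43 points, sign = (−1)^{43−7} = +1.
(41|43)_J = +1 (Zolotarev's lemma cross-check).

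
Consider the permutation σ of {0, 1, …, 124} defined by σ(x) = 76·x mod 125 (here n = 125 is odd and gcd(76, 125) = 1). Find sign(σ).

+1

Orbit of 26 under x↦76x: [26, 101, 51, 1, 76]… (length divides ord_125(76)).
Decompose π into cycles: lengths [5, 5, 5, 5, 5, 5, 5, 5, 5, 5, 5, 5, 5, 5, 5, 5, 5, 5, 5, 5, 1, 1, 1, 1, 1, 1, 1, 1, 1, 1, 1, 1, 1, 1, 1, 1, 1, 1, 1, 1, 1, 1, 1, 1, 1] (45 cycles, including the fixed point 0).
Σ(ℓ_i−1) = 125−45 = 80; sign = (−1)^80 = +1.
Zolotarev: (76|125) = +1, matching the cycle-count sign.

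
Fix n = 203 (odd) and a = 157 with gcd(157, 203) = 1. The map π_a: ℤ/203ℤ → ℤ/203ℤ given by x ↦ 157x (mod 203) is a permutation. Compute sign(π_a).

+1

Orbit of 1 under x↦157x: [1, 157, 86, 104, 88, 12, 57]… (length divides ord_203(157)).
23 cycles of lengths [12, 12, 12, 12, 12, 12, 12, 12, 12, 12, 12, 12, 12, 12, 6, 4, 4, 4, 4, 4, 4, 4, 1].
Σ(ℓ_i−1) = 203−23 = 180; sign = (−1)^180 = +1.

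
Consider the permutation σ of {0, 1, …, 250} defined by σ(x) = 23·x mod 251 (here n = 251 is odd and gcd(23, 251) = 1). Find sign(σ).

+1

Trace 173: π^k(173) = [173, 214, 153, 5, 115, 135, 93] for k=0..6.
The orbit structure of x ↦ 23x mod 251: 3 orbits of sizes [125, 125, 1].
3 cycles on 251: each ℓ→(−1)^(ℓ−1), product (−1)^248 = +1.
Via Zolotarev, sign(π_{23}) = (23|251) = +1.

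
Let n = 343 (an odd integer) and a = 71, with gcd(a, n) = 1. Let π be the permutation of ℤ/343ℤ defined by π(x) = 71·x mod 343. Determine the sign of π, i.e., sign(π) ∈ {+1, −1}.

+1

Orbit of 155 under x↦71x: [155, 29, 1, 71, 239, 162, 183]… (length divides ord_343(71)).
19 cycles of lengths [49, 49, 49, 49, 49, 49, 7, 7, 7, 7, 7, 7, 1, 1, 1, 1, 1, 1, 1].
19 cycles on 343: each ℓ→(−1)^(ℓ−1), product (−1)^324 = +1.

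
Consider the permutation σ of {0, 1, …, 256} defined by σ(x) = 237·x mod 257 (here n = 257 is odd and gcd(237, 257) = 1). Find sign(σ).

-1

Start at x=250: 250 → 140 → 27 → 231 → 6 → 137 → 87 → … (one orbit).
Cycle type of π: 256 + 1; total 2 cycles.
sign(π) = (−1)^{n − #cycles} = (−1)^{257−2} = (−1)^255 = -1.
Via Zolotarev, sign(π_{237}) = (237|257) = -1.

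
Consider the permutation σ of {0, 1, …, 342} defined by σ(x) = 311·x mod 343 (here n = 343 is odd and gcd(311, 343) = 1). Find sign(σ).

-1

Orbit of 311 under x↦311x: [311, 338, 160, 25, 229, 218, 227]… (length divides ord_343(311)).
Cycle lengths of π_311 on ℤ/343ℤ: [294, 42, 6, 1]; 4 cycles in total.
4 cycles on 343: each ℓ→(−1)^(ℓ−1), product (−1)^339 = -1.
Zolotarev: (311|343) = -1, matching the cycle-count sign.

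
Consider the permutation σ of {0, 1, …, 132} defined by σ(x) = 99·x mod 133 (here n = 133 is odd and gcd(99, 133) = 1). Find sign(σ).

Orbit of 36 under x↦99x: [36, 106, 120, 43, 1, 99, 92]… (length divides ord_133(99)).
21 cycles of lengths [9, 9, 9, 9, 9, 9, 9, 9, 9, 9, 9, 9, 9, 9, 1, 1, 1, 1, 1, 1, 1].
With 21 cycles on 133 points, sign = (−1)^{133−21} = +1.
Check: (99/133) = +1 by Zolotarev.

+1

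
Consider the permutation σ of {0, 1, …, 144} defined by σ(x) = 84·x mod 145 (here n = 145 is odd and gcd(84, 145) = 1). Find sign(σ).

-1

Orbit of 84 under x↦84x: [84, 96, 89, 81, 134, 91, 104]… (length divides ord_145(84)).
Cycle lengths of π_84 on ℤ/145ℤ: [28, 28, 28, 28, 28, 2, 2, 1]; 8 cycles in total.
8 cycles on 145: each ℓ→(−1)^(ℓ−1), product (−1)^137 = -1.
Check: (84/145) = -1 by Zolotarev.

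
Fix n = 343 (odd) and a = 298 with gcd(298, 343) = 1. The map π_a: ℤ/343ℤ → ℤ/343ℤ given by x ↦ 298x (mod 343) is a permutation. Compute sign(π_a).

Orbit of 337 under x↦298x: [337, 270, 198, 8, 326, 79, 218]… (length divides ord_343(298)).
π_298 has 7 disjoint cycles with lengths [147, 147, 21, 21, 3, 3, 1] on {0,…,342}.
With 7 cycles on 343 points, sign = (−1)^{343−7} = +1.

+1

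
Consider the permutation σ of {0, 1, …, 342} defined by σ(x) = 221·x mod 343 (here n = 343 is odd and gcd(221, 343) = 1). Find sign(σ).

+1

Orbit of 309 under x↦221x: [309, 32, 212, 204, 151, 100, 148]… (length divides ord_343(221)).
Cycle lengths of π_221 on ℤ/343ℤ: [147, 147, 21, 21, 3, 3, 1]; 7 cycles in total.
sign(π) = (−1)^{n − #cycles} = (−1)^{343−7} = (−1)^336 = +1.
Zolotarev: (221|343) = +1, matching the cycle-count sign.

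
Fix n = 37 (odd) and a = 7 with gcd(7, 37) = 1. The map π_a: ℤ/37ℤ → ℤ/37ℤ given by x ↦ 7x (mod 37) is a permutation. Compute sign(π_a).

Start at x=16: 16 → 1 → 7 → 12 → 10 → 33 → 9 → … (one orbit).
π_7 has 5 disjoint cycles with lengths [9, 9, 9, 9, 1] on {0,…,36}.
Σ(ℓ_i−1) = 37−5 = 32; sign = (−1)^32 = +1.
Zolotarev: (7|37) = +1, matching the cycle-count sign.

+1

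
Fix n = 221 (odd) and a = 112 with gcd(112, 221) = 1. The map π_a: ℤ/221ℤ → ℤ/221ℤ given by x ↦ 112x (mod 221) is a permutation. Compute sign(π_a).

Start at x=31: 31 → 157 → 125 → 77 → 5 → 118 → 177 → … (one orbit).
Cycle lengths of π_112 on ℤ/221ℤ: [16, 16, 16, 16, 16, 16, 16, 16, 16, 16, 16, 16, 16, 4, 4, 4, 1]; 17 cycles in total.
n − c = 221 − 17 = 204; sign = (−1)^204 = +1.
The Jacobi symbol (112|221) = +1 (Zolotarev) agrees.

+1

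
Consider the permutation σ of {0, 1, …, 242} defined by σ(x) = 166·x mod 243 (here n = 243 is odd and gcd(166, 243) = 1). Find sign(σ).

+1

Start at x=103: 103 → 88 → 28 → 31 → 43 → 91 → 40 → … (one orbit).
π_166 has 11 disjoint cycles with lengths [81, 81, 27, 27, 9, 9, 3, 3, 1, 1, 1] on {0,…,242}.
sign(π) = (−1)^{n − #cycles} = (−1)^{243−11} = (−1)^232 = +1.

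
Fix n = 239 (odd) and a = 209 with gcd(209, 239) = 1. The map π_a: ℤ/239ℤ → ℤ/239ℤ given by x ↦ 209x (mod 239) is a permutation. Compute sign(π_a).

-1

Start at x=78: 78 → 50 → 173 → 68 → 111 → 16 → 237 → … (one orbit).
The orbit structure of x ↦ 209x mod 239: 2 orbits of sizes [238, 1].
2 cycles on 239: each ℓ→(−1)^(ℓ−1), product (−1)^237 = -1.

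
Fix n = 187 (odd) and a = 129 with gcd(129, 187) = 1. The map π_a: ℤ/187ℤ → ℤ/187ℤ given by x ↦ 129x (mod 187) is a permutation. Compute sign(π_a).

+1

Trace 7: π^k(7) = [7, 155, 173, 64, 28, 59, 131] for k=0..6.
The orbit structure of x ↦ 129x mod 187: 5 orbits of sizes [80, 80, 16, 10, 1].
Σ(ℓ_i−1) = 187−5 = 182; sign = (−1)^182 = +1.
(129|187)_J = +1 (Zolotarev's lemma cross-check).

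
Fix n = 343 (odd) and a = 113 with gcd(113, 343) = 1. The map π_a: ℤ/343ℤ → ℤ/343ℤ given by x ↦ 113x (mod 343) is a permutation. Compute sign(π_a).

Trace 85: π^k(85) = [85, 1, 113, 78, 239, 253, 120] for k=0..6.
Cycle type of π: 49×6 + 7×6 + 1×7; total 19 cycles.
Σ(ℓ_i−1) = 343−19 = 324; sign = (−1)^324 = +1.
Via Zolotarev, sign(π_{113}) = (113|343) = +1.

+1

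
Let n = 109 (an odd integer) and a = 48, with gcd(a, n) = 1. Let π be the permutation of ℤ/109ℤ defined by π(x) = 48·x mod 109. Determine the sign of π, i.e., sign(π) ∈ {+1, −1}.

Start at x=89: 89 → 21 → 27 → 97 → 78 → 38 → 80 → … (one orbit).
π_48 has 5 disjoint cycles with lengths [27, 27, 27, 27, 1] on {0,…,108}.
5 cycles on 109: each ℓ→(−1)^(ℓ−1), product (−1)^104 = +1.

+1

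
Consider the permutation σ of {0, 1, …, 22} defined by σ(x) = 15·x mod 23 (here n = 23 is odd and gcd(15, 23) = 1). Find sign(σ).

Start at x=15: 15 → 18 → 17 → 2 → 7 → 13 → 11 → … (one orbit).
2 cycles of lengths [22, 1].
n − c = 23 − 2 = 21; sign = (−1)^21 = -1.
Check: (15/23) = -1 by Zolotarev.

-1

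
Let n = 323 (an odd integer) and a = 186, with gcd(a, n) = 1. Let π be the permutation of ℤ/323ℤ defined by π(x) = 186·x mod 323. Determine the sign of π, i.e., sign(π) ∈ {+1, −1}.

Start at x=33: 33 → 1 → 186 → 35 → 50 → 256 → 135 → … (one orbit).
The orbit structure of x ↦ 186x mod 323: 26 orbits of sizes [18, 18, 18, 18, 18, 18, 18, 18, 18, 18, 18, 18, 18, 18, 18, 18, 18, 2, 2, 2, 2, 2, 2, 2, 2, 1].
sign(π) = (−1)^{n − #cycles} = (−1)^{323−26} = (−1)^297 = -1.
Zolotarev: (186|323) = -1, matching the cycle-count sign.

-1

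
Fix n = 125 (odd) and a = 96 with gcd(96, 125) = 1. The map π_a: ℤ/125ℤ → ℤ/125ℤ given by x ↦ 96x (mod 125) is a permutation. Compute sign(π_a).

+1

Orbit of 121 under x↦96x: [121, 116, 11, 56, 1, 96, 91]… (length divides ord_125(96)).
13 cycles of lengths [25, 25, 25, 25, 5, 5, 5, 5, 1, 1, 1, 1, 1].
sign(π) = (−1)^{n − #cycles} = (−1)^{125−13} = (−1)^112 = +1.
(96|125)_J = +1 (Zolotarev's lemma cross-check).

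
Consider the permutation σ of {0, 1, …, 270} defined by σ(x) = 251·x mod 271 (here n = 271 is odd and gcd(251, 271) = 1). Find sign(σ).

Start at x=93: 93 → 37 → 73 → 166 → 203 → 5 → 171 → … (one orbit).
Cycle type of π: 270 + 1; total 2 cycles.
sign(π) = (−1)^{n − #cycles} = (−1)^{271−2} = (−1)^269 = -1.

-1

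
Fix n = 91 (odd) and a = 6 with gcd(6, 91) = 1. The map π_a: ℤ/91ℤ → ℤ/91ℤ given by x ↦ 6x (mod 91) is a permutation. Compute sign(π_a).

Trace 22: π^k(22) = [22, 41, 64, 20, 29, 83, 43] for k=0..6.
Decompose π into cycles: lengths [12, 12, 12, 12, 12, 12, 12, 2, 2, 2, 1] (11 cycles, including the fixed point 0).
n − c = 91 − 11 = 80; sign = (−1)^80 = +1.
The Jacobi symbol (6|91) = +1 (Zolotarev) agrees.

+1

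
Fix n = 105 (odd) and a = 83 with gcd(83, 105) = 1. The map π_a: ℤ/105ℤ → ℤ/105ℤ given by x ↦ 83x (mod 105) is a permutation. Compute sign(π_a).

Orbit of 1 under x↦83x: [1, 83, 64, 62]… (length divides ord_105(83)).
π_83 has 32 disjoint cycles with lengths [4, 4, 4, 4, 4, 4, 4, 4, 4, 4, 4, 4, 4, 4, 4, 4, 4, 4, 4, 4, 4, 2, 2, 2, 2, 2, 2, 2, 2, 2, 2, 1] on {0,…,104}.
Σ(ℓ_i−1) = 105−32 = 73; sign = (−1)^73 = -1.
Check: (83/105) = -1 by Zolotarev.

-1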